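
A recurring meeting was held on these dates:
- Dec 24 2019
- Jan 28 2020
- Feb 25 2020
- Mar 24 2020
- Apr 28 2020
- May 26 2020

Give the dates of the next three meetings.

All dates are Tuesdays, 35, 28, 28, 35, 28 days apart.
Specifically, the 4th Tuesday of each month.
4th Tuesday of June 2020: Jun 23 2020.
4th Tuesday of July 2020: Jul 28 2020.
4th Tuesday of August 2020: Aug 25 2020.

Jun 23 2020, Jul 28 2020, Aug 25 2020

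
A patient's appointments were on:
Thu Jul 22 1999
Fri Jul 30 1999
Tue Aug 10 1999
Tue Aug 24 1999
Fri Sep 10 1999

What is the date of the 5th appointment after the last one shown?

Tue Jan 18 2000

Intervals are 8, 11, 14, 17 days — an arithmetic progression with common difference 3.
Next gap: 20 days. Fri Sep 10 1999 + 20 days = Thu Sep 30 1999.
Next gap: 23 days. Thu Sep 30 1999 + 23 days = Sat Oct 23 1999.
Next gap: 26 days. Sat Oct 23 1999 + 26 days = Thu Nov 18 1999.
Next gap: 29 days. Thu Nov 18 1999 + 29 days = Fri Dec 17 1999.
Next gap: 32 days. Fri Dec 17 1999 + 32 days = Tue Jan 18 2000.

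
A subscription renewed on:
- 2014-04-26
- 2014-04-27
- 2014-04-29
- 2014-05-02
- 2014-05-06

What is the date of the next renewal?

2014-05-11

Intervals are 1, 2, 3, 4 days — an arithmetic progression with common difference 1.
Next gap: 5 days. 2014-05-06 + 5 days = 2014-05-11.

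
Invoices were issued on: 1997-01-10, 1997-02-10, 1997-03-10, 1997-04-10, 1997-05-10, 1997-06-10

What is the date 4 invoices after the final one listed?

1997-10-10

Gaps: 31, 28, 31, 30, 31 days — not constant. Every event is on the 10th of the month.
Pattern: the 10th of each month.
July 1997: 1997-07-10.
August 1997: 1997-08-10.
September 1997: 1997-09-10.
October 1997: 1997-10-10.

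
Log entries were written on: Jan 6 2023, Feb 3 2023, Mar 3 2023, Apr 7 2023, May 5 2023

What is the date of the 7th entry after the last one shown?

These are Fridays at 28- or 35-day spacing (28, 28, 35, 28).
The pattern: 1st Friday of the month.
June 2023 — 1st Friday is Jun 2 2023.
July 2023 — 1st Friday is Jul 7 2023.
August 2023 — 1st Friday is Aug 4 2023.
1st Friday of September 2023: Sep 1 2023.
October 2023 — 1st Friday is Oct 6 2023.
November 2023 — 1st Friday is Nov 3 2023.
1st Friday of December 2023: Dec 1 2023.

Dec 1 2023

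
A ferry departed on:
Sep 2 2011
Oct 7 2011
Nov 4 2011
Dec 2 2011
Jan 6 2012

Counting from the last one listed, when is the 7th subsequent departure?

All dates are Fridays, 35, 28, 28, 35 days apart.
Specifically, the 1st Friday of each month.
1st Friday of February 2012: Feb 3 2012.
March 2012 — 1st Friday is Mar 2 2012.
April 2012 — 1st Friday is Apr 6 2012.
1st Friday of May 2012: May 4 2012.
June 2012 — 1st Friday is Jun 1 2012.
July 2012 — 1st Friday is Jul 6 2012.
August 2012 — 1st Friday is Aug 3 2012.

Aug 3 2012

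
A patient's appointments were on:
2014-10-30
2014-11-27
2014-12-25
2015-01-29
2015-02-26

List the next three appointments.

2015-03-26, 2015-04-30, 2015-05-28

These are Thursdays with 28, 28, 35, 28-day gaps.
Each is the final Thursday of its month — 2014-10-30 is past the 28th, so '4th Thursday' doesn't fit.
March 2015 ends with Thursday 2015-03-26.
Last Thursday of April 2015: 2015-04-30.
May 2015 ends with Thursday 2015-05-28.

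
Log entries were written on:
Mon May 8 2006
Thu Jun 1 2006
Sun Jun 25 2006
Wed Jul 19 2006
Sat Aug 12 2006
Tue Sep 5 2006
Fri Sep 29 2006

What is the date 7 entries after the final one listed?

Fri Mar 16 2007

The spacing is 24, 24, 24, 24, 24, 24 days — always 24 days.
Fri Sep 29 2006 + 24 days = Mon Oct 23 2006.
Mon Oct 23 2006 + 24 days = Thu Nov 16 2006.
Thu Nov 16 2006 + 24 days = Sun Dec 10 2006.
Sun Dec 10 2006 + 24 days = Wed Jan 3 2007.
Wed Jan 3 2007 + 24 days = Sat Jan 27 2007.
Sat Jan 27 2007 + 24 days = Tue Feb 20 2007.
Tue Feb 20 2007 + 24 days = Fri Mar 16 2007.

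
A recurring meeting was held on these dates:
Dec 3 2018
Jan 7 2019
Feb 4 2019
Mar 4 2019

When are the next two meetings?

Apr 1 2019, May 6 2019

All dates are Mondays, 35, 28, 28 days apart.
Specifically, the 1st Monday of each month.
April 2019 — 1st Monday is Apr 1 2019.
May 2019 — 1st Monday is May 6 2019.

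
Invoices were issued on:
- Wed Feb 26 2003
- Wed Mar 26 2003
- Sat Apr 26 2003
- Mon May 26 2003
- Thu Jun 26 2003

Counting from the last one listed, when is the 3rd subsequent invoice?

The day-of-month is always 26 (28, 31, 30, 31 days between events).
So this recurs on the 26th of each month.
July 2003: Sat Jul 26 2003.
Next: August 2003 → Tue Aug 26 2003.
Next: September 2003 → Fri Sep 26 2003.

Fri Sep 26 2003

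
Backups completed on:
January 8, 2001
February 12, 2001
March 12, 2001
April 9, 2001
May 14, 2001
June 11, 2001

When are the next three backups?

These are Mondays at 28- or 35-day spacing (35, 28, 28, 35, 28).
The pattern: 2nd Monday of the month.
July 2001 — 2nd Monday is July 9, 2001.
August 2001 — 2nd Monday is August 13, 2001.
September 2001 — 2nd Monday is September 10, 2001.

July 9, 2001; August 13, 2001; September 10, 2001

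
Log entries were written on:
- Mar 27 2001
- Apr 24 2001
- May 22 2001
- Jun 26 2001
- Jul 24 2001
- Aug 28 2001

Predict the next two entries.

Sep 25 2001, Oct 23 2001

These are Tuesdays at 28- or 35-day spacing (28, 28, 35, 28, 35).
The pattern: 4th Tuesday of the month.
September 2001 — 4th Tuesday is Sep 25 2001.
4th Tuesday of October 2001: Oct 23 2001.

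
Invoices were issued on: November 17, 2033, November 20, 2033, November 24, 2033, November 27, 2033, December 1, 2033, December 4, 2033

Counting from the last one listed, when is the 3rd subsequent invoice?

December 15, 2033

The gap pattern 3, 4, 3, 4, 3 repeats every 2 events.
These are the Thursdays and Sundays of each week.
The following Thursday is December 8, 2033.
The following Sunday is December 11, 2033.
The following Thursday is December 15, 2033.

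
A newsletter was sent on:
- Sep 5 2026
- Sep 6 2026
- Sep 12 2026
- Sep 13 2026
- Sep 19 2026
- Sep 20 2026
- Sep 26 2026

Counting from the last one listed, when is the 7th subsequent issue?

The gap pattern 1, 6, 1, 6, 1, 6 repeats every 2 events.
These are the Saturdays and Sundays of each week.
The following Sunday is Sep 27 2026.
The following Saturday is Oct 3 2026.
The following Sunday is Oct 4 2026.
Next Saturday: Oct 10 2026.
Next Sunday: Oct 11 2026.
Next Saturday: Oct 17 2026.
Next Sunday: Oct 18 2026.

Oct 18 2026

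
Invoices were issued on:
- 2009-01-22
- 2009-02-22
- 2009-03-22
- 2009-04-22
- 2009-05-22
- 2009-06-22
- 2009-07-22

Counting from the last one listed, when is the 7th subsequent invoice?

Gaps: 31, 28, 31, 30, 31, 30 days — not constant. Every event is on the 22nd of the month.
Pattern: the 22nd of each month.
August 2009: 2009-08-22.
Next: September 2009 → 2009-09-22.
Next: October 2009 → 2009-10-22.
Next: November 2009 → 2009-11-22.
December 2009: 2009-12-22.
Next: January 2010 → 2010-01-22.
February 2010: 2010-02-22.

2010-02-22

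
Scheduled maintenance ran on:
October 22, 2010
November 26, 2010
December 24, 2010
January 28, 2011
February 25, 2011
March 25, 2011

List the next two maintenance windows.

April 22, 2011; May 27, 2011

All dates are Fridays, 35, 28, 35, 28, 28 days apart.
Specifically, the 4th Friday of each month.
April 2011 — 4th Friday is April 22, 2011.
May 2011 — 4th Friday is May 27, 2011.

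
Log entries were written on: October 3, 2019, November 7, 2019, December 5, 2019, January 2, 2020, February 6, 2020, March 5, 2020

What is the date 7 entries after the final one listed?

All dates are Thursdays, 35, 28, 28, 35, 28 days apart.
Specifically, the 1st Thursday of each month.
April 2020 — 1st Thursday is April 2, 2020.
May 2020 — 1st Thursday is May 7, 2020.
1st Thursday of June 2020: June 4, 2020.
July 2020 — 1st Thursday is July 2, 2020.
August 2020 — 1st Thursday is August 6, 2020.
September 2020 — 1st Thursday is September 3, 2020.
1st Thursday of October 2020: October 1, 2020.

October 1, 2020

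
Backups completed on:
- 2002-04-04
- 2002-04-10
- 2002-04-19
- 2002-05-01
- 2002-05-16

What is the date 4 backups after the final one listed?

Intervals are 6, 9, 12, 15 days — an arithmetic progression with common difference 3.
Next gap: 18 days. 2002-05-16 + 18 days = 2002-06-03.
Next gap: 21 days. 2002-06-03 + 21 days = 2002-06-24.
Next gap: 24 days. 2002-06-24 + 24 days = 2002-07-18.
Next gap: 27 days. 2002-07-18 + 27 days = 2002-08-14.

2002-08-14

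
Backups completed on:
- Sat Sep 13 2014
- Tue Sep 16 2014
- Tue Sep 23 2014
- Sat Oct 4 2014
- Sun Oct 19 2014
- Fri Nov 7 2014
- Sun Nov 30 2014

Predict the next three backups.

The spacing grows by 4 each time: 3, 7, 11, 15, 19, 23 days.
Next gap: 27 days. Sun Nov 30 2014 + 27 days = Sat Dec 27 2014.
Next gap: 31 days. Sat Dec 27 2014 + 31 days = Tue Jan 27 2015.
Next gap: 35 days. Tue Jan 27 2015 + 35 days = Tue Mar 3 2015.

Sat Dec 27 2014, Tue Jan 27 2015, Tue Mar 3 2015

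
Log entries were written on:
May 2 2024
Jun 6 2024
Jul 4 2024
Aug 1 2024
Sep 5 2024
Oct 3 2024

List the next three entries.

Nov 7 2024, Dec 5 2024, Jan 2 2025

These are Thursdays at 28- or 35-day spacing (35, 28, 28, 35, 28).
The pattern: 1st Thursday of the month.
November 2024 — 1st Thursday is Nov 7 2024.
1st Thursday of December 2024: Dec 5 2024.
1st Thursday of January 2025: Jan 2 2025.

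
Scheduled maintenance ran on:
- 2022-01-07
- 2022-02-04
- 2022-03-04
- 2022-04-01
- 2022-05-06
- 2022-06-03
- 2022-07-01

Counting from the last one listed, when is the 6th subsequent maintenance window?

2023-01-06

Gaps: 28, 28, 28, 35, 28, 28 days — a mix of 28 and 35. Every date is a Friday.
Each is the 1st Friday of its month.
August 2022 — 1st Friday is 2022-08-05.
1st Friday of September 2022: 2022-09-02.
1st Friday of October 2022: 2022-10-07.
November 2022 — 1st Friday is 2022-11-04.
1st Friday of December 2022: 2022-12-02.
January 2023 — 1st Friday is 2023-01-06.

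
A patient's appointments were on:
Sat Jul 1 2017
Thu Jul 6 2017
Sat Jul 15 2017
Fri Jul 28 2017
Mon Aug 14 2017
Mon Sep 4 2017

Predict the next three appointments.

The spacing grows by 4 each time: 5, 9, 13, 17, 21 days.
Next gap: 25 days. Mon Sep 4 2017 + 25 days = Fri Sep 29 2017.
Next gap: 29 days. Fri Sep 29 2017 + 29 days = Sat Oct 28 2017.
Next gap: 33 days. Sat Oct 28 2017 + 33 days = Thu Nov 30 2017.

Fri Sep 29 2017, Sat Oct 28 2017, Thu Nov 30 2017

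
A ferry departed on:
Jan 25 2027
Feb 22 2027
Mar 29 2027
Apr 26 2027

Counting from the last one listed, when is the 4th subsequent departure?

Aug 30 2027

All Mondays; the gaps (28, 35, 28) vary with month length.
This is the last Monday of each month.
May 2027 ends with Monday May 31 2027.
June 2027 ends with Monday Jun 28 2027.
July 2027 ends with Monday Jul 26 2027.
August 2027 ends with Monday Aug 30 2027.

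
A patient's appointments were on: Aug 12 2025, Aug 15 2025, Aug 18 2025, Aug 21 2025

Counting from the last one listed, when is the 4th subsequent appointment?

Sep 2 2025

Gaps between consecutive events: 3, 3, 3 days — a constant 3-day interval.
Aug 21 2025 + 3 days = Aug 24 2025.
Aug 24 2025 + 3 days = Aug 27 2025.
Aug 27 2025 + 3 days = Aug 30 2025.
Aug 30 2025 + 3 days = Sep 2 2025.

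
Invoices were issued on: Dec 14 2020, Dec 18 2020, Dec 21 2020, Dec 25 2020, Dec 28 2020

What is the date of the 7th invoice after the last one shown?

Jan 22 2021

The gap pattern 4, 3, 4, 3 repeats every 2 events.
These are the Mondays and Fridays of each week.
The following Friday is Jan 1 2021.
The following Monday is Jan 4 2021.
The following Friday is Jan 8 2021.
Next Monday: Jan 11 2021.
The following Friday is Jan 15 2021.
Next Monday: Jan 18 2021.
Next Friday: Jan 22 2021.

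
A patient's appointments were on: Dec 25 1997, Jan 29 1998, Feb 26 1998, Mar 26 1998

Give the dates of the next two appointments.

Apr 30 1998, May 28 1998

These are Thursdays with 35, 28, 28-day gaps.
Each is the final Thursday of its month — Jan 29 1998 is past the 28th, so '4th Thursday' doesn't fit.
Last Thursday of April 1998: Apr 30 1998.
May 1998 ends with Thursday May 28 1998.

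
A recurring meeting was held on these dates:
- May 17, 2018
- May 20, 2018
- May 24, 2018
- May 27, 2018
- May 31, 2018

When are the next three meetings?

June 3, 2018; June 7, 2018; June 10, 2018

Gaps: 3, 4, 3, 4 days — not constant, but cyclic with period 2.
The events fall on every Thursday and Sunday.
The following Sunday is June 3, 2018.
The following Thursday is June 7, 2018.
Next Sunday: June 10, 2018.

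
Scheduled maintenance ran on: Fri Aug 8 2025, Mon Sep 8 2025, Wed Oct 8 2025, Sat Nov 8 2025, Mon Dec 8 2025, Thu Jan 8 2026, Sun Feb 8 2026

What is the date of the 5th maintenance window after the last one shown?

Each date is the 8th; the gaps (31, 30, 31, 30, 31, 31) track the month lengths.
The rule is the 8th of each month.
Next: March 2026 → Sun Mar 8 2026.
Next: April 2026 → Wed Apr 8 2026.
May 2026: Fri May 8 2026.
Next: June 2026 → Mon Jun 8 2026.
Next: July 2026 → Wed Jul 8 2026.

Wed Jul 8 2026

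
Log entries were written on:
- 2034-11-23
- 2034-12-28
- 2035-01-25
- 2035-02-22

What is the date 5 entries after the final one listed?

2035-07-26

These are Thursdays at 28- or 35-day spacing (35, 28, 28).
The pattern: 4th Thursday of the month.
March 2035 — 4th Thursday is 2035-03-22.
April 2035 — 4th Thursday is 2035-04-26.
4th Thursday of May 2035: 2035-05-24.
4th Thursday of June 2035: 2035-06-28.
July 2035 — 4th Thursday is 2035-07-26.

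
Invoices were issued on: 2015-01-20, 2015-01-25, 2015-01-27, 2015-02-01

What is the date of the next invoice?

2015-02-03

Gaps: 5, 2, 5 days — not constant, but cyclic with period 2.
The events fall on every Tuesday and Sunday.
Next Tuesday: 2015-02-03.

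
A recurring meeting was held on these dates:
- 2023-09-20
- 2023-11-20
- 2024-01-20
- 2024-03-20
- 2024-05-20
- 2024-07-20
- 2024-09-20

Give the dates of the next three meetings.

2024-11-20, 2025-01-20, 2025-03-20

Each date is the 20th; the gaps (61, 61, 60, 61, 61, 62) track the month lengths.
The rule is the 20th of every 2 months.
November 2024: 2024-11-20.
Next: January 2025 → 2025-01-20.
March 2025: 2025-03-20.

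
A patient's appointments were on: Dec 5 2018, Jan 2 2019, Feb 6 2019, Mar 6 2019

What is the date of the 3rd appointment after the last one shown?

These are Wednesdays at 28- or 35-day spacing (28, 35, 28).
The pattern: 1st Wednesday of the month.
April 2019 — 1st Wednesday is Apr 3 2019.
1st Wednesday of May 2019: May 1 2019.
June 2019 — 1st Wednesday is Jun 5 2019.

Jun 5 2019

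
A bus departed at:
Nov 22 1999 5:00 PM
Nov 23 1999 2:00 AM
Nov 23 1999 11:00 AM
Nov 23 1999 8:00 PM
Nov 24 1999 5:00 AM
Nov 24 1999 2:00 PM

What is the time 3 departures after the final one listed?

Nov 25 1999 5:00 PM

The interval is a steady 9 hours (9, 9, 9, 9, 9).
Nov 24 1999 2:00 PM + 9 h = Nov 24 1999 11:00 PM.
Nov 24 1999 11:00 PM + 9 h = Nov 25 1999 8:00 AM.
Nov 25 1999 8:00 AM + 9 h = Nov 25 1999 5:00 PM.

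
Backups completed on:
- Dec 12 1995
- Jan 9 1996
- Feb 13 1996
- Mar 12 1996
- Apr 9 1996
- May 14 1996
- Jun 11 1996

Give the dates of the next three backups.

Jul 9 1996, Aug 13 1996, Sep 10 1996

All dates are Tuesdays, 28, 35, 28, 28, 35, 28 days apart.
Specifically, the 2nd Tuesday of each month.
July 1996 — 2nd Tuesday is Jul 9 1996.
2nd Tuesday of August 1996: Aug 13 1996.
2nd Tuesday of September 1996: Sep 10 1996.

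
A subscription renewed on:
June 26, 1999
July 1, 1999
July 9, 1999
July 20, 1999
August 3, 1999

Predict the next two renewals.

August 20, 1999; September 9, 1999

The spacing grows by 3 each time: 5, 8, 11, 14 days.
Next gap: 17 days. August 3, 1999 + 17 days = August 20, 1999.
Next gap: 20 days. August 20, 1999 + 20 days = September 9, 1999.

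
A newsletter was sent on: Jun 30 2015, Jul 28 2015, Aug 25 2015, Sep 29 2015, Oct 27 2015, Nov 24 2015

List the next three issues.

All Tuesdays; the gaps (28, 28, 35, 28, 28) vary with month length.
This is the last Tuesday of each month.
Last Tuesday of December 2015: Dec 29 2015.
January 2016 ends with Tuesday Jan 26 2016.
February 2016 ends with Tuesday Feb 23 2016.

Dec 29 2015, Jan 26 2016, Feb 23 2016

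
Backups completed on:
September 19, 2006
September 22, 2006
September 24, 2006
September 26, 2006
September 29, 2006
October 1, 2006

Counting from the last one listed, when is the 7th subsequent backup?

The gap pattern 3, 2, 2, 3, 2 repeats every 3 events.
These are the Tuesdays, Fridays and Sundays of each week.
Next Tuesday: October 3, 2006.
The following Friday is October 6, 2006.
Next Sunday: October 8, 2006.
The following Tuesday is October 10, 2006.
The following Friday is October 13, 2006.
The following Sunday is October 15, 2006.
The following Tuesday is October 17, 2006.

October 17, 2006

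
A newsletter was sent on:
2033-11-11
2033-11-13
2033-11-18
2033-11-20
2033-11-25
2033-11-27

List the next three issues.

2033-12-02, 2033-12-04, 2033-12-09

Every event lands on a Friday or Sunday (gaps cycle 2, 5, 2, 5, 2).
So the schedule is: every Friday and Sunday.
The following Friday is 2033-12-02.
Next Sunday: 2033-12-04.
Next Friday: 2033-12-09.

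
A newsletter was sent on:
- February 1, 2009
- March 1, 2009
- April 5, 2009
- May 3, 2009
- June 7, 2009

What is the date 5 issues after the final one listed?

November 1, 2009

Gaps: 28, 35, 28, 35 days — a mix of 28 and 35. Every date is a Sunday.
Each is the 1st Sunday of its month.
July 2009 — 1st Sunday is July 5, 2009.
August 2009 — 1st Sunday is August 2, 2009.
September 2009 — 1st Sunday is September 6, 2009.
1st Sunday of October 2009: October 4, 2009.
November 2009 — 1st Sunday is November 1, 2009.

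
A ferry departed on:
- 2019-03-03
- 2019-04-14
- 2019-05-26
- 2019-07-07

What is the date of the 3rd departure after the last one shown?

2019-11-10

The spacing is 42, 42, 42 days — always 42 days.
2019-07-07 + 42 days = 2019-08-18.
2019-08-18 + 42 days = 2019-09-29.
2019-09-29 + 42 days = 2019-11-10.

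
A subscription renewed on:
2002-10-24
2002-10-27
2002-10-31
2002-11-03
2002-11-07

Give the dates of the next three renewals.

The gap pattern 3, 4, 3, 4 repeats every 2 events.
These are the Thursdays and Sundays of each week.
Next Sunday: 2002-11-10.
The following Thursday is 2002-11-14.
Next Sunday: 2002-11-17.

2002-11-10, 2002-11-14, 2002-11-17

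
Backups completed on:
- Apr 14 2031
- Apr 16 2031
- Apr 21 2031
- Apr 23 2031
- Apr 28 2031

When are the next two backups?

Gaps: 2, 5, 2, 5 days — not constant, but cyclic with period 2.
The events fall on every Monday and Wednesday.
Next Wednesday: Apr 30 2031.
The following Monday is May 5 2031.

Apr 30 2031, May 5 2031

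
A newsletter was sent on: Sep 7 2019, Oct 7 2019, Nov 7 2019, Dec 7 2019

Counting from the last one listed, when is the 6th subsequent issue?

Each date is the 7th; the gaps (30, 31, 30) track the month lengths.
The rule is the 7th of each month.
January 2020: Jan 7 2020.
Next: February 2020 → Feb 7 2020.
Next: March 2020 → Mar 7 2020.
Next: April 2020 → Apr 7 2020.
Next: May 2020 → May 7 2020.
June 2020: Jun 7 2020.

Jun 7 2020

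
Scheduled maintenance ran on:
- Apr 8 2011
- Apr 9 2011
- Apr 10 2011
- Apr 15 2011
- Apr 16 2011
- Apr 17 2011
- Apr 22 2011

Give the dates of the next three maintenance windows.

Apr 23 2011, Apr 24 2011, Apr 29 2011

Gaps: 1, 1, 5, 1, 1, 5 days — not constant, but cyclic with period 3.
The events fall on every Friday, Saturday and Sunday.
The following Saturday is Apr 23 2011.
Next Sunday: Apr 24 2011.
Next Friday: Apr 29 2011.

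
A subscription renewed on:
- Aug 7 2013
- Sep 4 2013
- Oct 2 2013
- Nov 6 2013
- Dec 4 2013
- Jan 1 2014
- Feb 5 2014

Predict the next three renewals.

Mar 5 2014, Apr 2 2014, May 7 2014

Gaps: 28, 28, 35, 28, 28, 35 days — a mix of 28 and 35. Every date is a Wednesday.
Each is the 1st Wednesday of its month.
March 2014 — 1st Wednesday is Mar 5 2014.
April 2014 — 1st Wednesday is Apr 2 2014.
1st Wednesday of May 2014: May 7 2014.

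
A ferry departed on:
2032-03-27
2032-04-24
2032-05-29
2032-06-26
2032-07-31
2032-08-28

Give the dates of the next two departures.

2032-09-25, 2032-10-30

These are Saturdays with 28, 35, 28, 35, 28-day gaps.
Each is the final Saturday of its month — 2032-05-29 is past the 28th, so '4th Saturday' doesn't fit.
Last Saturday of September 2032: 2032-09-25.
October 2032 ends with Saturday 2032-10-30.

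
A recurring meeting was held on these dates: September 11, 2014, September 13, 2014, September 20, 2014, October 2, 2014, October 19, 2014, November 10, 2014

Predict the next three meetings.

The spacing grows by 5 each time: 2, 7, 12, 17, 22 days.
Next gap: 27 days. November 10, 2014 + 27 days = December 7, 2014.
Next gap: 32 days. December 7, 2014 + 32 days = January 8, 2015.
Next gap: 37 days. January 8, 2015 + 37 days = February 14, 2015.

December 7, 2014; January 8, 2015; February 14, 2015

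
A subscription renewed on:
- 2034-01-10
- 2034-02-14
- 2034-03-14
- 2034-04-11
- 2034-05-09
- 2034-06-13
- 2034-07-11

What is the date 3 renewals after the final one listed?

Gaps: 35, 28, 28, 28, 35, 28 days — a mix of 28 and 35. Every date is a Tuesday.
Each is the 2nd Tuesday of its month.
2nd Tuesday of August 2034: 2034-08-08.
2nd Tuesday of September 2034: 2034-09-12.
2nd Tuesday of October 2034: 2034-10-10.

2034-10-10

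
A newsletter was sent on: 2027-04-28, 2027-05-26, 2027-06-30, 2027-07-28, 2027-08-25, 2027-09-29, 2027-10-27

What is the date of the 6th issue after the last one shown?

Every date is a Wednesday; gaps 28, 35, 28, 28, 35, 28 days.
Each is the last Wednesday of its month (at least one falls on the 29th or later, ruling out '4th Wednesday').
Last Wednesday of November 2027: 2027-11-24.
December 2027 ends with Wednesday 2027-12-29.
Last Wednesday of January 2028: 2028-01-26.
February 2028 ends with Wednesday 2028-02-23.
Last Wednesday of March 2028: 2028-03-29.
April 2028 ends with Wednesday 2028-04-26.

2028-04-26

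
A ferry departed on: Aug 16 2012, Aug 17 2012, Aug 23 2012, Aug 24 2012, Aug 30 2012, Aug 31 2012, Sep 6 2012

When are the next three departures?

Sep 7 2012, Sep 13 2012, Sep 14 2012

Every event lands on a Thursday or Friday (gaps cycle 1, 6, 1, 6, 1, 6).
So the schedule is: every Thursday and Friday.
Next Friday: Sep 7 2012.
Next Thursday: Sep 13 2012.
Next Friday: Sep 14 2012.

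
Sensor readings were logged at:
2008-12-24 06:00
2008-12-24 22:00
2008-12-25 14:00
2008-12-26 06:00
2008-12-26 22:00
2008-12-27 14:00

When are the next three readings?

2008-12-28 06:00, 2008-12-28 22:00, 2008-12-29 14:00

Gaps: 16, 16, 16, 16, 16 hours — each event is 16 hours after the previous one.
2008-12-27 14:00 + 16 h = 2008-12-28 06:00.
2008-12-28 06:00 + 16 h = 2008-12-28 22:00.
2008-12-28 22:00 + 16 h = 2008-12-29 14:00.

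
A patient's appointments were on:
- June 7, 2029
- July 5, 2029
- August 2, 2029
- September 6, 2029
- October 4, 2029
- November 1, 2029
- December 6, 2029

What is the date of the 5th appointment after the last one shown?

May 2, 2030

Gaps: 28, 28, 35, 28, 28, 35 days — a mix of 28 and 35. Every date is a Thursday.
Each is the 1st Thursday of its month.
1st Thursday of January 2030: January 3, 2030.
February 2030 — 1st Thursday is February 7, 2030.
March 2030 — 1st Thursday is March 7, 2030.
1st Thursday of April 2030: April 4, 2030.
May 2030 — 1st Thursday is May 2, 2030.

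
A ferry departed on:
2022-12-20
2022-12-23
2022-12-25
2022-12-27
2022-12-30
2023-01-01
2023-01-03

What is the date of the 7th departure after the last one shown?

Every event lands on a Tuesday or Friday or Sunday (gaps cycle 3, 2, 2, 3, 2, 2).
So the schedule is: every Tuesday, Friday and Sunday.
Next Friday: 2023-01-06.
The following Sunday is 2023-01-08.
Next Tuesday: 2023-01-10.
The following Friday is 2023-01-13.
Next Sunday: 2023-01-15.
The following Tuesday is 2023-01-17.
Next Friday: 2023-01-20.

2023-01-20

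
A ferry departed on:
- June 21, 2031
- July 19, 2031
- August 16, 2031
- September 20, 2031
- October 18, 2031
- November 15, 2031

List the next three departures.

December 20, 2031; January 17, 2032; February 21, 2032

All dates are Saturdays, 28, 28, 35, 28, 28 days apart.
Specifically, the 3rd Saturday of each month.
3rd Saturday of December 2031: December 20, 2031.
3rd Saturday of January 2032: January 17, 2032.
3rd Saturday of February 2032: February 21, 2032.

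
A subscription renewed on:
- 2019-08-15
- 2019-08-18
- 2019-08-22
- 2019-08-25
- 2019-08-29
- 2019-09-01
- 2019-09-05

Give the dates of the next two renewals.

Every event lands on a Thursday or Sunday (gaps cycle 3, 4, 3, 4, 3, 4).
So the schedule is: every Thursday and Sunday.
The following Sunday is 2019-09-08.
The following Thursday is 2019-09-12.

2019-09-08, 2019-09-12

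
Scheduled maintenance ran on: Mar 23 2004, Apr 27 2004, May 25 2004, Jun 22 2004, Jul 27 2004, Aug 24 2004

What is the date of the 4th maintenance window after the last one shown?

All dates are Tuesdays, 35, 28, 28, 35, 28 days apart.
Specifically, the 4th Tuesday of each month.
September 2004 — 4th Tuesday is Sep 28 2004.
October 2004 — 4th Tuesday is Oct 26 2004.
November 2004 — 4th Tuesday is Nov 23 2004.
December 2004 — 4th Tuesday is Dec 28 2004.

Dec 28 2004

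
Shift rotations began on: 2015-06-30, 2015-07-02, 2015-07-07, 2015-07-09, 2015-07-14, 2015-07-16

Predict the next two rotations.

The gap pattern 2, 5, 2, 5, 2 repeats every 2 events.
These are the Tuesdays and Thursdays of each week.
Next Tuesday: 2015-07-21.
The following Thursday is 2015-07-23.

2015-07-21, 2015-07-23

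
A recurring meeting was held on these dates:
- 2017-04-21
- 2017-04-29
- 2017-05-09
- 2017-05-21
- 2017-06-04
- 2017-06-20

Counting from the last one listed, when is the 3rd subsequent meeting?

2017-08-19

Gaps: 8, 10, 12, 14, 16 days — each gap is 2 larger than the previous one.
Next gap: 18 days. 2017-06-20 + 18 days = 2017-07-08.
Next gap: 20 days. 2017-07-08 + 20 days = 2017-07-28.
Next gap: 22 days. 2017-07-28 + 22 days = 2017-08-19.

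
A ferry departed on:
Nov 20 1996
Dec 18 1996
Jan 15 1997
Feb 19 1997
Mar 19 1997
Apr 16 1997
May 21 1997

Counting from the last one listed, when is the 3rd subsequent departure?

These are Wednesdays at 28- or 35-day spacing (28, 28, 35, 28, 28, 35).
The pattern: 3rd Wednesday of the month.
June 1997 — 3rd Wednesday is Jun 18 1997.
July 1997 — 3rd Wednesday is Jul 16 1997.
3rd Wednesday of August 1997: Aug 20 1997.

Aug 20 1997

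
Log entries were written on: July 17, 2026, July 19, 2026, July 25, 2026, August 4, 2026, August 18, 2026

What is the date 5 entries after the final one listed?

Gaps: 2, 6, 10, 14 days — each gap is 4 larger than the previous one.
Next gap: 18 days. August 18, 2026 + 18 days = September 5, 2026.
Next gap: 22 days. September 5, 2026 + 22 days = September 27, 2026.
Next gap: 26 days. September 27, 2026 + 26 days = October 23, 2026.
Next gap: 30 days. October 23, 2026 + 30 days = November 22, 2026.
Next gap: 34 days. November 22, 2026 + 34 days = December 26, 2026.

December 26, 2026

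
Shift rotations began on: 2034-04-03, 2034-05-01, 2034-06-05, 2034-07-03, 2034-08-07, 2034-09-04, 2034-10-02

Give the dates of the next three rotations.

2034-11-06, 2034-12-04, 2035-01-01

Gaps: 28, 35, 28, 35, 28, 28 days — a mix of 28 and 35. Every date is a Monday.
Each is the 1st Monday of its month.
1st Monday of November 2034: 2034-11-06.
December 2034 — 1st Monday is 2034-12-04.
January 2035 — 1st Monday is 2035-01-01.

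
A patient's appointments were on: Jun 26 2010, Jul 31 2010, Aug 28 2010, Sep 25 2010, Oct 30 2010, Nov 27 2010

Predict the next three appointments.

All Saturdays; the gaps (35, 28, 28, 35, 28) vary with month length.
This is the last Saturday of each month.
Last Saturday of December 2010: Dec 25 2010.
January 2011 ends with Saturday Jan 29 2011.
February 2011 ends with Saturday Feb 26 2011.

Dec 25 2010, Jan 29 2011, Feb 26 2011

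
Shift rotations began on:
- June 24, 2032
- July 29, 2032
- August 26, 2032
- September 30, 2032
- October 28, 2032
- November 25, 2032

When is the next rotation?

Every date is a Thursday; gaps 35, 28, 35, 28, 28 days.
Each is the last Thursday of its month (at least one falls on the 29th or later, ruling out '4th Thursday').
Last Thursday of December 2032: December 30, 2032.

December 30, 2032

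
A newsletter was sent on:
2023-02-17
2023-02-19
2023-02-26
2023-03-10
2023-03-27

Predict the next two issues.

Intervals are 2, 7, 12, 17 days — an arithmetic progression with common difference 5.
Next gap: 22 days. 2023-03-27 + 22 days = 2023-04-18.
Next gap: 27 days. 2023-04-18 + 27 days = 2023-05-15.

2023-04-18, 2023-05-15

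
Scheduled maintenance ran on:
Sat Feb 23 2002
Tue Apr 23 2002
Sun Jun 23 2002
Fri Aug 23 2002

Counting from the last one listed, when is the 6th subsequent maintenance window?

Sat Aug 23 2003

Each date is the 23rd; the gaps (59, 61, 61) track the month lengths.
The rule is the 23rd of every 2 months.
Next: October 2002 → Wed Oct 23 2002.
December 2002: Mon Dec 23 2002.
Next: February 2003 → Sun Feb 23 2003.
Next: April 2003 → Wed Apr 23 2003.
Next: June 2003 → Mon Jun 23 2003.
August 2003: Sat Aug 23 2003.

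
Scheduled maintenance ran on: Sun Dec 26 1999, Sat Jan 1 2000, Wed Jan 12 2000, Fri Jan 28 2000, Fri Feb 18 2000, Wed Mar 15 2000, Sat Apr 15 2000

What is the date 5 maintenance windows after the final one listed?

Fri Dec 1 2000

Gaps: 6, 11, 16, 21, 26, 31 days — each gap is 5 larger than the previous one.
Next gap: 36 days. Sat Apr 15 2000 + 36 days = Sun May 21 2000.
Next gap: 41 days. Sun May 21 2000 + 41 days = Sat Jul 1 2000.
Next gap: 46 days. Sat Jul 1 2000 + 46 days = Wed Aug 16 2000.
Next gap: 51 days. Wed Aug 16 2000 + 51 days = Fri Oct 6 2000.
Next gap: 56 days. Fri Oct 6 2000 + 56 days = Fri Dec 1 2000.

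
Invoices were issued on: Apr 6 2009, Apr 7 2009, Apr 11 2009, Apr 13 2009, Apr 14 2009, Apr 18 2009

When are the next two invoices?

Every event lands on a Monday or Tuesday or Saturday (gaps cycle 1, 4, 2, 1, 4).
So the schedule is: every Monday, Tuesday and Saturday.
The following Monday is Apr 20 2009.
The following Tuesday is Apr 21 2009.

Apr 20 2009, Apr 21 2009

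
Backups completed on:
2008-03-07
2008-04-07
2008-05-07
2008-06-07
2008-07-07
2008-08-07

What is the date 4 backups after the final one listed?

Each date is the 7th; the gaps (31, 30, 31, 30, 31) track the month lengths.
The rule is the 7th of each month.
September 2008: 2008-09-07.
Next: October 2008 → 2008-10-07.
Next: November 2008 → 2008-11-07.
Next: December 2008 → 2008-12-07.

2008-12-07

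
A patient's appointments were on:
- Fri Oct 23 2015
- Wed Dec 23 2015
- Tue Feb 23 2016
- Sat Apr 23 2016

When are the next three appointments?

Thu Jun 23 2016, Tue Aug 23 2016, Sun Oct 23 2016

Gaps: 61, 62, 60 days — not constant. Every event is on the 23rd of the month.
Pattern: the 23rd of every 2 months.
Next: June 2016 → Thu Jun 23 2016.
August 2016: Tue Aug 23 2016.
Next: October 2016 → Sun Oct 23 2016.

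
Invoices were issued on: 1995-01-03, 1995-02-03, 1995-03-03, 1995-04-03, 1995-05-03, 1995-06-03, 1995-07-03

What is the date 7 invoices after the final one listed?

1996-02-03

Gaps: 31, 28, 31, 30, 31, 30 days — not constant. Every event is on the 3rd of the month.
Pattern: the 3rd of each month.
Next: August 1995 → 1995-08-03.
Next: September 1995 → 1995-09-03.
Next: October 1995 → 1995-10-03.
November 1995: 1995-11-03.
Next: December 1995 → 1995-12-03.
Next: January 1996 → 1996-01-03.
February 1996: 1996-02-03.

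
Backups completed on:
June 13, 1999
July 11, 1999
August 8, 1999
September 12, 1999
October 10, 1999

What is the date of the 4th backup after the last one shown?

All dates are Sundays, 28, 28, 35, 28 days apart.
Specifically, the 2nd Sunday of each month.
2nd Sunday of November 1999: November 14, 1999.
December 1999 — 2nd Sunday is December 12, 1999.
January 2000 — 2nd Sunday is January 9, 2000.
February 2000 — 2nd Sunday is February 13, 2000.

February 13, 2000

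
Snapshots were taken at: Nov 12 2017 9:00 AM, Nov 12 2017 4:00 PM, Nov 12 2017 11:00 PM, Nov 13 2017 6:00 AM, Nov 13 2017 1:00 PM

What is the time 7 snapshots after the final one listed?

Nov 15 2017 2:00 PM

Spacing: 7, 7, 7, 7 h — constant 7 h.
Nov 13 2017 1:00 PM + 7 h = Nov 13 2017 8:00 PM.
Nov 13 2017 8:00 PM + 7 h = Nov 14 2017 3:00 AM.
Nov 14 2017 3:00 AM + 7 h = Nov 14 2017 10:00 AM.
Nov 14 2017 10:00 AM + 7 h = Nov 14 2017 5:00 PM.
Nov 14 2017 5:00 PM + 7 h = Nov 15 2017 12:00 AM.
Nov 15 2017 12:00 AM + 7 h = Nov 15 2017 7:00 AM.
Nov 15 2017 7:00 AM + 7 h = Nov 15 2017 2:00 PM.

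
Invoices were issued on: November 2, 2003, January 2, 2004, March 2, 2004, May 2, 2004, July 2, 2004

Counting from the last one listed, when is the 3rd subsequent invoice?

The day-of-month is always 2 (61, 60, 61, 61 days between events).
So this recurs on the 2nd of every 2 months.
Next: September 2004 → September 2, 2004.
Next: November 2004 → November 2, 2004.
January 2005: January 2, 2005.

January 2, 2005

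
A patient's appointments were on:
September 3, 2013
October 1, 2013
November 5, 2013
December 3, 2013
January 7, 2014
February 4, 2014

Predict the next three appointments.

March 4, 2014; April 1, 2014; May 6, 2014

These are Tuesdays at 28- or 35-day spacing (28, 35, 28, 35, 28).
The pattern: 1st Tuesday of the month.
March 2014 — 1st Tuesday is March 4, 2014.
1st Tuesday of April 2014: April 1, 2014.
1st Tuesday of May 2014: May 6, 2014.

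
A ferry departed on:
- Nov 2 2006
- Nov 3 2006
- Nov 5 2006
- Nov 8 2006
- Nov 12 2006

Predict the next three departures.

The spacing grows by 1 each time: 1, 2, 3, 4 days.
Next gap: 5 days. Nov 12 2006 + 5 days = Nov 17 2006.
Next gap: 6 days. Nov 17 2006 + 6 days = Nov 23 2006.
Next gap: 7 days. Nov 23 2006 + 7 days = Nov 30 2006.

Nov 17 2006, Nov 23 2006, Nov 30 2006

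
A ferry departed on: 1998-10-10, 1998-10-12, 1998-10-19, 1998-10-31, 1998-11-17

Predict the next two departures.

1998-12-09, 1999-01-05

Intervals are 2, 7, 12, 17 days — an arithmetic progression with common difference 5.
Next gap: 22 days. 1998-11-17 + 22 days = 1998-12-09.
Next gap: 27 days. 1998-12-09 + 27 days = 1999-01-05.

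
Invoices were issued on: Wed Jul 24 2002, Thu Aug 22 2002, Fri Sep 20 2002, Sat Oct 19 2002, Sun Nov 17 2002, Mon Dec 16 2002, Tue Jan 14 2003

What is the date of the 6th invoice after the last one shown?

Mon Jul 7 2003

The spacing is 29, 29, 29, 29, 29, 29 days — always 29 days.
Tue Jan 14 2003 + 29 days = Wed Feb 12 2003.
Wed Feb 12 2003 + 29 days = Thu Mar 13 2003.
Thu Mar 13 2003 + 29 days = Fri Apr 11 2003.
Fri Apr 11 2003 + 29 days = Sat May 10 2003.
Sat May 10 2003 + 29 days = Sun Jun 8 2003.
Sun Jun 8 2003 + 29 days = Mon Jul 7 2003.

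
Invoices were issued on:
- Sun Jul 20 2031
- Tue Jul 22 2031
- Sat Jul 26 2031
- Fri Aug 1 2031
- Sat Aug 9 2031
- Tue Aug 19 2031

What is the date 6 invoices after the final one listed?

Sat Nov 29 2031

Gaps: 2, 4, 6, 8, 10 days — each gap is 2 larger than the previous one.
Next gap: 12 days. Tue Aug 19 2031 + 12 days = Sun Aug 31 2031.
Next gap: 14 days. Sun Aug 31 2031 + 14 days = Sun Sep 14 2031.
Next gap: 16 days. Sun Sep 14 2031 + 16 days = Tue Sep 30 2031.
Next gap: 18 days. Tue Sep 30 2031 + 18 days = Sat Oct 18 2031.
Next gap: 20 days. Sat Oct 18 2031 + 20 days = Fri Nov 7 2031.
Next gap: 22 days. Fri Nov 7 2031 + 22 days = Sat Nov 29 2031.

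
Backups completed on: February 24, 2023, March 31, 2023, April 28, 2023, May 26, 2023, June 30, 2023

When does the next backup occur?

These are Fridays with 35, 28, 28, 35-day gaps.
Each is the final Friday of its month — March 31, 2023 is past the 28th, so '4th Friday' doesn't fit.
July 2023 ends with Friday July 28, 2023.

July 28, 2023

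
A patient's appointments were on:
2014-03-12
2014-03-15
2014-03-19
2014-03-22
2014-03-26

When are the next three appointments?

Every event lands on a Wednesday or Saturday (gaps cycle 3, 4, 3, 4).
So the schedule is: every Wednesday and Saturday.
Next Saturday: 2014-03-29.
The following Wednesday is 2014-04-02.
The following Saturday is 2014-04-05.

2014-03-29, 2014-04-02, 2014-04-05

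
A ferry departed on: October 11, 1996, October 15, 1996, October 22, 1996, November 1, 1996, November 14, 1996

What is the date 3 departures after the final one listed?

Intervals are 4, 7, 10, 13 days — an arithmetic progression with common difference 3.
Next gap: 16 days. November 14, 1996 + 16 days = November 30, 1996.
Next gap: 19 days. November 30, 1996 + 19 days = December 19, 1996.
Next gap: 22 days. December 19, 1996 + 22 days = January 10, 1997.

January 10, 1997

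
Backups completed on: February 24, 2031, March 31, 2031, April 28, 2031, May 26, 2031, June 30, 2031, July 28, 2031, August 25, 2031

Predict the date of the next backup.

September 29, 2031

All Mondays; the gaps (35, 28, 28, 35, 28, 28) vary with month length.
This is the last Monday of each month.
September 2031 ends with Monday September 29, 2031.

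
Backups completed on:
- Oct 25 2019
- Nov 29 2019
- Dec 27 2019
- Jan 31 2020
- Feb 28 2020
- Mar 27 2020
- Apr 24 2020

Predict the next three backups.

All Fridays; the gaps (35, 28, 35, 28, 28, 28) vary with month length.
This is the last Friday of each month.
May 2020 ends with Friday May 29 2020.
Last Friday of June 2020: Jun 26 2020.
July 2020 ends with Friday Jul 31 2020.

May 29 2020, Jun 26 2020, Jul 31 2020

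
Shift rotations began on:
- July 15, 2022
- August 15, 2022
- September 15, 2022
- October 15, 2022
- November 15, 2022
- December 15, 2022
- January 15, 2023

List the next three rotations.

February 15, 2023; March 15, 2023; April 15, 2023

Gaps: 31, 31, 30, 31, 30, 31 days — not constant. Every event is on the 15th of the month.
Pattern: the 15th of each month.
February 2023: February 15, 2023.
Next: March 2023 → March 15, 2023.
April 2023: April 15, 2023.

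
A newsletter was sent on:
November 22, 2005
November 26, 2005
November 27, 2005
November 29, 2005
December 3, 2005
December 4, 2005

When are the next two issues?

December 6, 2005; December 10, 2005

Every event lands on a Tuesday or Saturday or Sunday (gaps cycle 4, 1, 2, 4, 1).
So the schedule is: every Tuesday, Saturday and Sunday.
Next Tuesday: December 6, 2005.
The following Saturday is December 10, 2005.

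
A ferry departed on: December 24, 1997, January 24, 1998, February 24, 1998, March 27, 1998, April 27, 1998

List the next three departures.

May 28, 1998; June 28, 1998; July 29, 1998

Gaps between consecutive events: 31, 31, 31, 31 days — a constant 31-day interval.
April 27, 1998 + 31 days = May 28, 1998.
May 28, 1998 + 31 days = June 28, 1998.
June 28, 1998 + 31 days = July 29, 1998.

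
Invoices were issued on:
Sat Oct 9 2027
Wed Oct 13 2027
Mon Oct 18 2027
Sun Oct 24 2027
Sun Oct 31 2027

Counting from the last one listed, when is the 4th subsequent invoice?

Wed Dec 8 2027

The spacing grows by 1 each time: 4, 5, 6, 7 days.
Next gap: 8 days. Sun Oct 31 2027 + 8 days = Mon Nov 8 2027.
Next gap: 9 days. Mon Nov 8 2027 + 9 days = Wed Nov 17 2027.
Next gap: 10 days. Wed Nov 17 2027 + 10 days = Sat Nov 27 2027.
Next gap: 11 days. Sat Nov 27 2027 + 11 days = Wed Dec 8 2027.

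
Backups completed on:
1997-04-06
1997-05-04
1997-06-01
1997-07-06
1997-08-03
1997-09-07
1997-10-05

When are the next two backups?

All dates are Sundays, 28, 28, 35, 28, 35, 28 days apart.
Specifically, the 1st Sunday of each month.
1st Sunday of November 1997: 1997-11-02.
December 1997 — 1st Sunday is 1997-12-07.

1997-11-02, 1997-12-07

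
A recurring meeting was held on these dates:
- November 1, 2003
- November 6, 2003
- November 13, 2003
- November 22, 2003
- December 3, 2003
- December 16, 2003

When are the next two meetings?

Gaps: 5, 7, 9, 11, 13 days — each gap is 2 larger than the previous one.
Next gap: 15 days. December 16, 2003 + 15 days = December 31, 2003.
Next gap: 17 days. December 31, 2003 + 17 days = January 17, 2004.

December 31, 2003; January 17, 2004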